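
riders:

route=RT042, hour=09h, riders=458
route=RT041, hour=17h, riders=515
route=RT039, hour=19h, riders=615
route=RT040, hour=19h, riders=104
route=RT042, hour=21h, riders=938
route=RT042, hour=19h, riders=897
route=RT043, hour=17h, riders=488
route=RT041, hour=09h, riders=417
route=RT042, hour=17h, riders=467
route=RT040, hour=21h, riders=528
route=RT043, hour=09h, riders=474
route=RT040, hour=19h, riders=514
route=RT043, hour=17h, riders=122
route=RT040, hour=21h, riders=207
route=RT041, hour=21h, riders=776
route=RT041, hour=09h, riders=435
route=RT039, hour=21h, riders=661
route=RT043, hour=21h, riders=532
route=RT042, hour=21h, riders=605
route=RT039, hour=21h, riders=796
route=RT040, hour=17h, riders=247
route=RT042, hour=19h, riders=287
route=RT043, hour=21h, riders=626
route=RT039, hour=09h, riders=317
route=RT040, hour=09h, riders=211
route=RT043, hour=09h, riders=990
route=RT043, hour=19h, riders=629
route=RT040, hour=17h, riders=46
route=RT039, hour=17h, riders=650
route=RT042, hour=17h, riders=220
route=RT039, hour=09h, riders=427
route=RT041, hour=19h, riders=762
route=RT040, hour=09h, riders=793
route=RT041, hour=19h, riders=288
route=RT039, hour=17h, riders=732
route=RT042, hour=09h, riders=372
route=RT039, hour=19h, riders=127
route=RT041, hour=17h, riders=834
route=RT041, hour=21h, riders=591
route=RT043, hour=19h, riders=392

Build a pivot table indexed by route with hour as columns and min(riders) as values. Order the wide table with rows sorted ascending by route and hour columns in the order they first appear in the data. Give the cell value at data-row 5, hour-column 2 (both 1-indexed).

With rows sorted ascending by route, row 5 is route=RT043. hour columns in first-appearance order: 09h, 17h, 19h, 21h; column 2 is 17h.
Long rows with route=RT043, hour=17h: min(488, 122) = 122.

122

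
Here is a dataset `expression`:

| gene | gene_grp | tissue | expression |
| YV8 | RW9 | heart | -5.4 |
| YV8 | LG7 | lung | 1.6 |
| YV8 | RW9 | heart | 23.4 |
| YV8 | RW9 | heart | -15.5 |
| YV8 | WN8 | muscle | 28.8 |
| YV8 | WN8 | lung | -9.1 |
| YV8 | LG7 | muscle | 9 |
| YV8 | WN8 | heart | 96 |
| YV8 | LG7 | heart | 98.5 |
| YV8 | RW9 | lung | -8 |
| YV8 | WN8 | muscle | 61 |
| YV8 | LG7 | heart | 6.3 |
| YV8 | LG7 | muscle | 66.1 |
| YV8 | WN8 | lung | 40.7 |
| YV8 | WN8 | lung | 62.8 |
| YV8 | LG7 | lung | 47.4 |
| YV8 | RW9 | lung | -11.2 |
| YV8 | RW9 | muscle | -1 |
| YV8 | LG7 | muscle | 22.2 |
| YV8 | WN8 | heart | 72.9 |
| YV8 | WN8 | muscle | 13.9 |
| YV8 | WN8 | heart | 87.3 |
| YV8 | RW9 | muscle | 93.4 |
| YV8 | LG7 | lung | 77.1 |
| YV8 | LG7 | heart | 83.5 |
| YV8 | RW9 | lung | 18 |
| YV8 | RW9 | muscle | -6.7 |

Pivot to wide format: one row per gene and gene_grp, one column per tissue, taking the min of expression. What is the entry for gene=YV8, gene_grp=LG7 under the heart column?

Rows with gene=YV8, gene_grp=LG7 and tissue=heart: expression values are 98.5, 6.3, 83.5.
min(98.5, 6.3, 83.5) = 6.3.

6.3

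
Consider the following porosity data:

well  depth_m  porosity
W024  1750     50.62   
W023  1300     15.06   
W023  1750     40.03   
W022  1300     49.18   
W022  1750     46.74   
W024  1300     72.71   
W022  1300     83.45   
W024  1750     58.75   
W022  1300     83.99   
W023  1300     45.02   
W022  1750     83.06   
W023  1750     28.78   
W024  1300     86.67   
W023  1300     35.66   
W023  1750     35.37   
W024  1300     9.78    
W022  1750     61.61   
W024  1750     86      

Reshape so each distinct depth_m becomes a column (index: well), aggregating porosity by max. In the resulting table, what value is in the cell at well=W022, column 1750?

83.06

Rows with well=W022 and depth_m=1750: porosity values are 46.74, 83.06, 61.61.
max(46.74, 83.06, 61.61) = 83.06.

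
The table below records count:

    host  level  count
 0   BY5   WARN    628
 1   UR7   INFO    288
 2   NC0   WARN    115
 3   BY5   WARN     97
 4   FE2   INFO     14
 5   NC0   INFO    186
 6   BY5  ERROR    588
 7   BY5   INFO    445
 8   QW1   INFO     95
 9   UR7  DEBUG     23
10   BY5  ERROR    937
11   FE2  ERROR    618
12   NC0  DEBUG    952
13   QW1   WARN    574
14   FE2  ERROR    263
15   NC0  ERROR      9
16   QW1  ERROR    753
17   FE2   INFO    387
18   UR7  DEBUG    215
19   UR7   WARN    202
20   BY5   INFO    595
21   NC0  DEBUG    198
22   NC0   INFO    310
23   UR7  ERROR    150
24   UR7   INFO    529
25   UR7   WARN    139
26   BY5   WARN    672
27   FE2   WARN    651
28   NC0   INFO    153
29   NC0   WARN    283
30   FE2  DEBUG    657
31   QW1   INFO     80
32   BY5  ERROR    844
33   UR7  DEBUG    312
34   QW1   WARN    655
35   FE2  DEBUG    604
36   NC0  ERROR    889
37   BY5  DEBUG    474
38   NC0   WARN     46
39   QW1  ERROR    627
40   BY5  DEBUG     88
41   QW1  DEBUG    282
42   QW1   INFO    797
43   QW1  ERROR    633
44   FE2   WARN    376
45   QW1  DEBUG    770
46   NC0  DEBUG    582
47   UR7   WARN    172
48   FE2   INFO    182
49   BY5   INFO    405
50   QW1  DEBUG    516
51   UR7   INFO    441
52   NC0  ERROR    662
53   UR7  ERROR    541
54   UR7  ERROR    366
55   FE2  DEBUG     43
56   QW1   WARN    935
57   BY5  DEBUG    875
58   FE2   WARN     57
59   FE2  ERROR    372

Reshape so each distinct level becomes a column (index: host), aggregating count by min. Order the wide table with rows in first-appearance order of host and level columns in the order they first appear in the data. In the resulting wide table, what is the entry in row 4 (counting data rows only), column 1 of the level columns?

57

With rows in first-appearance order of host, row 4 is host=FE2. level columns in first-appearance order: WARN, INFO, ERROR, DEBUG; column 1 is WARN.
Long rows with host=FE2, level=WARN: min(651, 376, 57) = 57.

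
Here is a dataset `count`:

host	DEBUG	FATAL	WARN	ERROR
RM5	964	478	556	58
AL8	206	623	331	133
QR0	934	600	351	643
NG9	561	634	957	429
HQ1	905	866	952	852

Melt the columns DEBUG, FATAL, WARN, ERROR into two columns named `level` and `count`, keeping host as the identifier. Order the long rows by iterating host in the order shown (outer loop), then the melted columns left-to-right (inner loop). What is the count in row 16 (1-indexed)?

20 rows total (5 × 4). Row 16: index ⌊(16-1)/4⌋ = 3 into host → NG9; (16-1) mod 4 = 3 into the melted columns → ERROR.
So row 16 is (NG9, ERROR, 429); count = 429.

429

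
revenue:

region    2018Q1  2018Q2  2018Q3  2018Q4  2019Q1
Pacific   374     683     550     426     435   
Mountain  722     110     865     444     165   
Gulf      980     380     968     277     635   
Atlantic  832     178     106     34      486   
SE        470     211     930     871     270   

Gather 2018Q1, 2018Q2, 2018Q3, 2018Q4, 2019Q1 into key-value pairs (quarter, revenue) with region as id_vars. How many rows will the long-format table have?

25

5 region values × 5 melted columns = 25 rows.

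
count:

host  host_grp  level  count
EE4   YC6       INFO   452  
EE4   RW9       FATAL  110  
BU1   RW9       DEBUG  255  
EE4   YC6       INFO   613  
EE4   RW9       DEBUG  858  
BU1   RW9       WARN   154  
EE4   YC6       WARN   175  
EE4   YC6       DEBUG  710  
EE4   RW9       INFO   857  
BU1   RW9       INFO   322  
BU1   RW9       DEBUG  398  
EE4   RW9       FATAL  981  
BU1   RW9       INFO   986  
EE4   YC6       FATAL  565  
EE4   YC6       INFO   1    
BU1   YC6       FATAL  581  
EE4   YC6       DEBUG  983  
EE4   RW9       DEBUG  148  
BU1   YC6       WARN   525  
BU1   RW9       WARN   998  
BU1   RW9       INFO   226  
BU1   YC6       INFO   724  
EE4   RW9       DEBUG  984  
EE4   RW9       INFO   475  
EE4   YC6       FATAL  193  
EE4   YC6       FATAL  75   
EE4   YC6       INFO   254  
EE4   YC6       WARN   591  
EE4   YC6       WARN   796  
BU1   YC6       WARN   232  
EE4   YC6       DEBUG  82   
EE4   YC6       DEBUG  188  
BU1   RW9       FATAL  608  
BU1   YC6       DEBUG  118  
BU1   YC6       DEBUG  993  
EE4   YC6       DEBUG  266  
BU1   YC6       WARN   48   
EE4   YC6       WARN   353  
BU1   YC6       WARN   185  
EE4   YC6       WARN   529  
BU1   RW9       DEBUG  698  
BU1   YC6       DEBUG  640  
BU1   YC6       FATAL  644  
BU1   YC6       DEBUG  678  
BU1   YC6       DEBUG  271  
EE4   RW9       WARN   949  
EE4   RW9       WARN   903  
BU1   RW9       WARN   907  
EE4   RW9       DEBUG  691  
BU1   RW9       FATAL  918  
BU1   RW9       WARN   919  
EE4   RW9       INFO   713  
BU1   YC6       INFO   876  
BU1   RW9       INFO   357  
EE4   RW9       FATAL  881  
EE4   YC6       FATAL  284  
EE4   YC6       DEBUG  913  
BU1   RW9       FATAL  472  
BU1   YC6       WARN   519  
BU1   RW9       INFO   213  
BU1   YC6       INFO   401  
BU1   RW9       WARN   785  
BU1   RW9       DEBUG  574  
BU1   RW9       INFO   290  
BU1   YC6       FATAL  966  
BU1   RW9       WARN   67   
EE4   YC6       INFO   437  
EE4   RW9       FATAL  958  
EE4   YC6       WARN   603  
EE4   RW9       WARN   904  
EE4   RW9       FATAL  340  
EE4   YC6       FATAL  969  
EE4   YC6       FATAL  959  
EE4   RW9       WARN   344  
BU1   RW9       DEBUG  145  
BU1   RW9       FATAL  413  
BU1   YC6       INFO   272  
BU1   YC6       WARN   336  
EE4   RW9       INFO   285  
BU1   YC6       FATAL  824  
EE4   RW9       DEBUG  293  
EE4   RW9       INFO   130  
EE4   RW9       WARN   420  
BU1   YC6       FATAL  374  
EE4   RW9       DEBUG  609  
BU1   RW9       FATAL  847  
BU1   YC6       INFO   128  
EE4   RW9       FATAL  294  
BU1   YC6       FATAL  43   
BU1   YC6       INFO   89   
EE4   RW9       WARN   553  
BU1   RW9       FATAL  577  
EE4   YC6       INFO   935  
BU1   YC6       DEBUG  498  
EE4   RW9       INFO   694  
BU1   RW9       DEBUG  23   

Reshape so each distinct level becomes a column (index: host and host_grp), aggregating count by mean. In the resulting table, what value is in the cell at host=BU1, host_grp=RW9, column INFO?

399

Rows with host=BU1, host_grp=RW9 and level=INFO: count values are 322, 986, 226, 357, 213, 290.
(322 + 986 + 226 + 357 + 213 + 290) / 6 = 399.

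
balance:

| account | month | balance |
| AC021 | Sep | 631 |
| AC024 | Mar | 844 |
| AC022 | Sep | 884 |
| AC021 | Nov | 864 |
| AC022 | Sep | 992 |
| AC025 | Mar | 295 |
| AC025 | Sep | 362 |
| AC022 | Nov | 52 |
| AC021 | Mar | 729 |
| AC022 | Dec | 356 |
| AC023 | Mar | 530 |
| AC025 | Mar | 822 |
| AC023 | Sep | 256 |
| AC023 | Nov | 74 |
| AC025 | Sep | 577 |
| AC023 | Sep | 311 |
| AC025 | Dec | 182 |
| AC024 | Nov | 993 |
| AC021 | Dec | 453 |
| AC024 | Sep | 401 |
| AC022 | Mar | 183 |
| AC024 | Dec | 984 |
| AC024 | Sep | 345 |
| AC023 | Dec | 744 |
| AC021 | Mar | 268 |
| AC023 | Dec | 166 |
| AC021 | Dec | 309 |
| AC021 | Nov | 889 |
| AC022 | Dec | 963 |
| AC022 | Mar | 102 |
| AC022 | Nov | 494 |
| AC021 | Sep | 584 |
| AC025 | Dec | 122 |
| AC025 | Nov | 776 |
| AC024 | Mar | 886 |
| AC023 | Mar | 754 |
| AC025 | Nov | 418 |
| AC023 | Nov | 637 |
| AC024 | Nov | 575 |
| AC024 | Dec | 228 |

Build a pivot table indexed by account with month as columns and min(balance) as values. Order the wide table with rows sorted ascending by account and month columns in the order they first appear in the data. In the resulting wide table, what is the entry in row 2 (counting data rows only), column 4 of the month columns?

With rows sorted ascending by account, row 2 is account=AC022. month columns in first-appearance order: Sep, Mar, Nov, Dec; column 4 is Dec.
Long rows with account=AC022, month=Dec: min(356, 963) = 356.

356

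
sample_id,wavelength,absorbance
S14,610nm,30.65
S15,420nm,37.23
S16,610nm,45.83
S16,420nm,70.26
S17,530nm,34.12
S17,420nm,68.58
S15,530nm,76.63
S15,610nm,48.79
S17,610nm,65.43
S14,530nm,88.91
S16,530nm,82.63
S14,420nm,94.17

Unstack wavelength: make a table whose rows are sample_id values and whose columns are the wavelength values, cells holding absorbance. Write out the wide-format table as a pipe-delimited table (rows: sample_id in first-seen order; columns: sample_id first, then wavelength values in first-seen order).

| sample_id | 610nm | 420nm | 530nm |
| S14 | 30.65 | 94.17 | 88.91 |
| S15 | 48.79 | 37.23 | 76.63 |
| S16 | 45.83 | 70.26 | 82.63 |
| S17 | 65.43 | 68.58 | 34.12 |

Columns: sample_id plus the 3 distinct wavelength values (610nm, 420nm, 530nm).
For example, row S14 column 610nm takes absorbance=30.65 from the long row (S14, 610nm).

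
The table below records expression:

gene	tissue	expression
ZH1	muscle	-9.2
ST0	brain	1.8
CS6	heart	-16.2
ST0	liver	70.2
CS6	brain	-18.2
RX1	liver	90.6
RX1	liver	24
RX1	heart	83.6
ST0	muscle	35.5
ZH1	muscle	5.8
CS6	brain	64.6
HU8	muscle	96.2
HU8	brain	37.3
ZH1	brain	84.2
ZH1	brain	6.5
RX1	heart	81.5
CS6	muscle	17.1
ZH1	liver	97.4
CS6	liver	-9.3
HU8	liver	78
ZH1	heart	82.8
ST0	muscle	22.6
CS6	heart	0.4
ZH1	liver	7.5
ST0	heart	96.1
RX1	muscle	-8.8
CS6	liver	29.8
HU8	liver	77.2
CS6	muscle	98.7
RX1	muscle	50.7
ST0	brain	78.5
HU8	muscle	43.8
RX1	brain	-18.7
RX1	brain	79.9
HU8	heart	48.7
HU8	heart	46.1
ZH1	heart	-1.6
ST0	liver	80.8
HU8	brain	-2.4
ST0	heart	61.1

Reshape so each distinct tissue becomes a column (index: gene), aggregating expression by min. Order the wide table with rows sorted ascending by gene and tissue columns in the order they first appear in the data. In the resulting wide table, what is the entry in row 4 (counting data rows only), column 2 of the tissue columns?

With rows sorted ascending by gene, row 4 is gene=ST0. tissue columns in first-appearance order: muscle, brain, heart, liver; column 2 is brain.
Long rows with gene=ST0, tissue=brain: min(1.8, 78.5) = 1.8.

1.8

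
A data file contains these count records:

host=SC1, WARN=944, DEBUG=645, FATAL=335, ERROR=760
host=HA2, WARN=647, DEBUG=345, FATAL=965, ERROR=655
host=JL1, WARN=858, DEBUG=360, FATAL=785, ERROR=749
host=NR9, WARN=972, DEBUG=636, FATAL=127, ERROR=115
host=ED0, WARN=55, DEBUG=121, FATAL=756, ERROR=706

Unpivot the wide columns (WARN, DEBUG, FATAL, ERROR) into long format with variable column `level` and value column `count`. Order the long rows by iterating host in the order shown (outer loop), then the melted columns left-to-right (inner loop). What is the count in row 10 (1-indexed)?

360

20 rows total (5 × 4). Row 10: index ⌊(10-1)/4⌋ = 2 into host → JL1; (10-1) mod 4 = 1 into the melted columns → DEBUG.
So row 10 is (JL1, DEBUG, 360); count = 360.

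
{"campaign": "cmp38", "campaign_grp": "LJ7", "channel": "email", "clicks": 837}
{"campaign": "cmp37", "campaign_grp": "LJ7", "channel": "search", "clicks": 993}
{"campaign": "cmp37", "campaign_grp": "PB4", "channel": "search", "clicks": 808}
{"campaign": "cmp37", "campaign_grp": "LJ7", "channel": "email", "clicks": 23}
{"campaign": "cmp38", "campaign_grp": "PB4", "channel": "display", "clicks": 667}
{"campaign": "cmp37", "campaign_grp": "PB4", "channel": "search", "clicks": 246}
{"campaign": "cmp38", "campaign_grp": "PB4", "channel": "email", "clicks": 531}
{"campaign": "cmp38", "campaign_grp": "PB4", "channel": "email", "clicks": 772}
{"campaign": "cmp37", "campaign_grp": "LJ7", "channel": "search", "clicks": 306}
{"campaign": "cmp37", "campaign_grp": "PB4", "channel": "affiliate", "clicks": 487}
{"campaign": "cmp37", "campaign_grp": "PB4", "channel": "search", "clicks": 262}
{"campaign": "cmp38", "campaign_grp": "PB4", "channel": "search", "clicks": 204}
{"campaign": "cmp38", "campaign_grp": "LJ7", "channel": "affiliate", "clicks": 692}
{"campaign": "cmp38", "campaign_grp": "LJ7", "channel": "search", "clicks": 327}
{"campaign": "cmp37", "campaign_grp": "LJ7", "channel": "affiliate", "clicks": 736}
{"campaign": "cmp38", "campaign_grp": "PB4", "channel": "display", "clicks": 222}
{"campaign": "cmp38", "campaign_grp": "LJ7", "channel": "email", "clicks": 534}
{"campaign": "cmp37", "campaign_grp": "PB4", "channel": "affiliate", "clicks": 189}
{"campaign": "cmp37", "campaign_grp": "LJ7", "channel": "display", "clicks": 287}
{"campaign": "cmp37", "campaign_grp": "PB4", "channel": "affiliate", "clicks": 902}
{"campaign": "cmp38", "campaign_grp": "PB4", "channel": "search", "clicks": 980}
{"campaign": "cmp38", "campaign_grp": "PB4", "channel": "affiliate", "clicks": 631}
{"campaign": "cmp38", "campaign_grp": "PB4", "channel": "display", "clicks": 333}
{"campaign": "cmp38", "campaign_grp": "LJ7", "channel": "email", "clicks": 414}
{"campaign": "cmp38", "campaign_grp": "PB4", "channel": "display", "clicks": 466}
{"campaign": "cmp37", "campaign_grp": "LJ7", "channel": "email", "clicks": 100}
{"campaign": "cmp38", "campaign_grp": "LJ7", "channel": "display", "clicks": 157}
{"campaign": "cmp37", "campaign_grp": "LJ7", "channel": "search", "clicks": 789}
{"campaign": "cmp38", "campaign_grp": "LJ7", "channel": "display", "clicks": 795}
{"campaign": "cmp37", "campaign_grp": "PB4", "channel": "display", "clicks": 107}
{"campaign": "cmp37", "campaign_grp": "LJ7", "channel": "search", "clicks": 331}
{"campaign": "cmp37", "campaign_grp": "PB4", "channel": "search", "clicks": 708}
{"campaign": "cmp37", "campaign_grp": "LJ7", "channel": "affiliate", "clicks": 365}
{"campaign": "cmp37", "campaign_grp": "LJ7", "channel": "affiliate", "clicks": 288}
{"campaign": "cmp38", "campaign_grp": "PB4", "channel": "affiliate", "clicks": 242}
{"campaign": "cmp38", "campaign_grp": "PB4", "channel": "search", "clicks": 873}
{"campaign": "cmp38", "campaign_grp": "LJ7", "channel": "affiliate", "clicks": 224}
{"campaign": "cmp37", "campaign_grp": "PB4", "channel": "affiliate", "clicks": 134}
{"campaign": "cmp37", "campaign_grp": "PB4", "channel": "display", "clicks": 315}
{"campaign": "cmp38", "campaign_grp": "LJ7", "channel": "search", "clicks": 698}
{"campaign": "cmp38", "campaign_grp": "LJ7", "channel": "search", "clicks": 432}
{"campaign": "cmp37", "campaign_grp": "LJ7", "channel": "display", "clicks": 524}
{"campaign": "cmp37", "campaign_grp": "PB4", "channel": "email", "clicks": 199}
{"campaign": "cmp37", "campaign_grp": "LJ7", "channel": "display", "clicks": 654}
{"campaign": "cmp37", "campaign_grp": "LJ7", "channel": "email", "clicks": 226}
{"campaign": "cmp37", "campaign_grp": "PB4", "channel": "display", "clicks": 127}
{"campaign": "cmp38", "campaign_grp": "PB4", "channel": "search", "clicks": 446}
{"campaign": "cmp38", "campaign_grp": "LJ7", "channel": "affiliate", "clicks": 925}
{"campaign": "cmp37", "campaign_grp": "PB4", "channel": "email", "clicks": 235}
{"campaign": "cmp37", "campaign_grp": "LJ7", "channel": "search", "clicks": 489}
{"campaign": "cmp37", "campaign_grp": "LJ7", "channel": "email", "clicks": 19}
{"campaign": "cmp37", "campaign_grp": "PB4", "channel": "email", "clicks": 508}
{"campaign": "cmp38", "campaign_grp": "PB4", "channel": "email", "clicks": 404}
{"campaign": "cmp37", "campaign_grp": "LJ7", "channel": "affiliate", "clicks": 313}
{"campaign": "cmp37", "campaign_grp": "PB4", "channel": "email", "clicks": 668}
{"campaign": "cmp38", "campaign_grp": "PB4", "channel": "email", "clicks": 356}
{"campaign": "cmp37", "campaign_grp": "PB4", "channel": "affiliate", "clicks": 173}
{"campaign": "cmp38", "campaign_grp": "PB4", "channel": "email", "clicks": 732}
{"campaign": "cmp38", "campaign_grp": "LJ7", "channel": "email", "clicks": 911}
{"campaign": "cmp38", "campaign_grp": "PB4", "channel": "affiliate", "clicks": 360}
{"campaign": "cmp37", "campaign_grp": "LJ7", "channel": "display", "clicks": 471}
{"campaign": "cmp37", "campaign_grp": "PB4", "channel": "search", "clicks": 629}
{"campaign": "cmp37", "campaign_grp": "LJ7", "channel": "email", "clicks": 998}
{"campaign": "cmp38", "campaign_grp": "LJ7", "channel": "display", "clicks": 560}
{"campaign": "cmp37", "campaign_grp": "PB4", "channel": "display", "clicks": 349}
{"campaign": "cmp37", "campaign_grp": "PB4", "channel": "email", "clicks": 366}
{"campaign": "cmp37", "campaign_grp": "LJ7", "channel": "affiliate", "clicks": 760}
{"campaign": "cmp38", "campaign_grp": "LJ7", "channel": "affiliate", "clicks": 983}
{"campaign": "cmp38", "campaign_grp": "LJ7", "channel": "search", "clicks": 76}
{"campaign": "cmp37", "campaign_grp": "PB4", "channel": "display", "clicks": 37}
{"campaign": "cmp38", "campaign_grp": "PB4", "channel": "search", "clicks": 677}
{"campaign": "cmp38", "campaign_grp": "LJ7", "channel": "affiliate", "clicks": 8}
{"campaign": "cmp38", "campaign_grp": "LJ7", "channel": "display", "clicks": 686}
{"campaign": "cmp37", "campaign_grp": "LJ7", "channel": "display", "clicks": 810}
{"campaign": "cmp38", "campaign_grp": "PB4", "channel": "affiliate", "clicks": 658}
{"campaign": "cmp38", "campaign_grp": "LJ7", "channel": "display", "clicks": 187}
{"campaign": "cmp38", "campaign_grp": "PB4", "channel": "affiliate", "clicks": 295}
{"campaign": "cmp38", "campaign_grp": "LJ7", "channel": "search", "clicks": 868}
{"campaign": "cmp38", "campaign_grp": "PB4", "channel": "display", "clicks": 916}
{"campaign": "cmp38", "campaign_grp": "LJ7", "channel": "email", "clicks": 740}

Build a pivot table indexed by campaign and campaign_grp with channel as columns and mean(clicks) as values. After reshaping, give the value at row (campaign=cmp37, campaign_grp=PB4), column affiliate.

Rows with campaign=cmp37, campaign_grp=PB4 and channel=affiliate: clicks values are 487, 189, 902, 134, 173.
(487 + 189 + 902 + 134 + 173) / 5 = 377.

377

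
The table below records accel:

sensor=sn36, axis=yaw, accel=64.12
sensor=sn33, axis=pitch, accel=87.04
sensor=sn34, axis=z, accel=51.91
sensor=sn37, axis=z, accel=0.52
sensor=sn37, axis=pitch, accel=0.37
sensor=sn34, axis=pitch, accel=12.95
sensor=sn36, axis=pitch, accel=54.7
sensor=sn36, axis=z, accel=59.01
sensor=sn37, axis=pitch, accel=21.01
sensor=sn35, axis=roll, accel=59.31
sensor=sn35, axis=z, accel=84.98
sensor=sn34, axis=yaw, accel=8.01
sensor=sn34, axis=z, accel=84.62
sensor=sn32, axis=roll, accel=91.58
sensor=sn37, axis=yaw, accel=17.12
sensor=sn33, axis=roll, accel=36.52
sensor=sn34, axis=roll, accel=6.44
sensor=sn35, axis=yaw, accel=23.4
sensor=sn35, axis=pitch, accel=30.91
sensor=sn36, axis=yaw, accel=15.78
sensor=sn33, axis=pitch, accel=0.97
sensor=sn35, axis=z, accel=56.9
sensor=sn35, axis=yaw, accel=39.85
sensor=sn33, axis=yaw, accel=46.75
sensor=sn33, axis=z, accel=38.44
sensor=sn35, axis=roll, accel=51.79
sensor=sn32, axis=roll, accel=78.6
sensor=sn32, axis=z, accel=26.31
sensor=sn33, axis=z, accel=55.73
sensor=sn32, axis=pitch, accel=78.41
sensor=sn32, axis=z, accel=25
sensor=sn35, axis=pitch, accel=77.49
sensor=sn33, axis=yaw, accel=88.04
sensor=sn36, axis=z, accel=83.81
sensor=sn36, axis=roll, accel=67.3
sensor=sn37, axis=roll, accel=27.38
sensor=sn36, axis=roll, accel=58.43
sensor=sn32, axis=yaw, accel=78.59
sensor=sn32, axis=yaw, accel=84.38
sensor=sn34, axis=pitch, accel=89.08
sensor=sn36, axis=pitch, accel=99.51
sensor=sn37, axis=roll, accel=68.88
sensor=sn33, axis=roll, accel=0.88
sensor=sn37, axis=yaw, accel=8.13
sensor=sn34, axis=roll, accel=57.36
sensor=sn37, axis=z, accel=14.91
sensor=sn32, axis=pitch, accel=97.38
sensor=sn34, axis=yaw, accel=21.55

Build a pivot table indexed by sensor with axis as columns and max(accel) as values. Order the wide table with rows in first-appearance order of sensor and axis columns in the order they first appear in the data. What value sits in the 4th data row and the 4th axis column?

68.88

With rows in first-appearance order of sensor, row 4 is sensor=sn37. axis columns in first-appearance order: yaw, pitch, z, roll; column 4 is roll.
Long rows with sensor=sn37, axis=roll: max(27.38, 68.88) = 68.88.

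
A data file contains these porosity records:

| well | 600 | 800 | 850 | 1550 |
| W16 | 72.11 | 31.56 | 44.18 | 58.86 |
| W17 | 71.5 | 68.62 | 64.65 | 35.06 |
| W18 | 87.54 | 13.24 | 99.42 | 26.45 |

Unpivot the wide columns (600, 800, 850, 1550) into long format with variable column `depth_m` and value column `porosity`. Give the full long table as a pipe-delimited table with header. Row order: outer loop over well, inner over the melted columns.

Each (well, column) pair becomes one row: 3 × 4 = 12 rows.
For example, (W16, 600) → porosity=72.11.

| well | depth_m | porosity |
| W16 | 600 | 72.11 |
| W16 | 800 | 31.56 |
| W16 | 850 | 44.18 |
| W16 | 1550 | 58.86 |
| W17 | 600 | 71.5 |
| W17 | 800 | 68.62 |
| W17 | 850 | 64.65 |
| W17 | 1550 | 35.06 |
| W18 | 600 | 87.54 |
| W18 | 800 | 13.24 |
| W18 | 850 | 99.42 |
| W18 | 1550 | 26.45 |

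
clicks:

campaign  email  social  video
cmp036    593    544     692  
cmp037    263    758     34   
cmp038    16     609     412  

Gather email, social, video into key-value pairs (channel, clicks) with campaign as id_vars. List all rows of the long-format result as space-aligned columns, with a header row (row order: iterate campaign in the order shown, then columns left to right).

campaign  channel  clicks
cmp036    email    593   
cmp036    social   544   
cmp036    video    692   
cmp037    email    263   
cmp037    social   758   
cmp037    video    34    
cmp038    email    16    
cmp038    social   609   
cmp038    video    412   

Each (campaign, column) pair becomes one row: 3 × 3 = 9 rows.
For example, (cmp036, email) → clicks=593.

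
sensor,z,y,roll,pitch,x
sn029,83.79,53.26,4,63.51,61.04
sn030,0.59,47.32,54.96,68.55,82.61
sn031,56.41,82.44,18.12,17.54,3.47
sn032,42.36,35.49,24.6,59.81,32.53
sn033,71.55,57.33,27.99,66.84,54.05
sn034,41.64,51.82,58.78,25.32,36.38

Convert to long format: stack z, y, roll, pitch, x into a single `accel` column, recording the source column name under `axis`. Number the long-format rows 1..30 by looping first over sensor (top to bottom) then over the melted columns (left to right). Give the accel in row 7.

30 rows total (6 × 5). Row 7: index ⌊(7-1)/5⌋ = 1 into sensor → sn030; (7-1) mod 5 = 1 into the melted columns → y.
So row 7 is (sn030, y, 47.32); accel = 47.32.

47.32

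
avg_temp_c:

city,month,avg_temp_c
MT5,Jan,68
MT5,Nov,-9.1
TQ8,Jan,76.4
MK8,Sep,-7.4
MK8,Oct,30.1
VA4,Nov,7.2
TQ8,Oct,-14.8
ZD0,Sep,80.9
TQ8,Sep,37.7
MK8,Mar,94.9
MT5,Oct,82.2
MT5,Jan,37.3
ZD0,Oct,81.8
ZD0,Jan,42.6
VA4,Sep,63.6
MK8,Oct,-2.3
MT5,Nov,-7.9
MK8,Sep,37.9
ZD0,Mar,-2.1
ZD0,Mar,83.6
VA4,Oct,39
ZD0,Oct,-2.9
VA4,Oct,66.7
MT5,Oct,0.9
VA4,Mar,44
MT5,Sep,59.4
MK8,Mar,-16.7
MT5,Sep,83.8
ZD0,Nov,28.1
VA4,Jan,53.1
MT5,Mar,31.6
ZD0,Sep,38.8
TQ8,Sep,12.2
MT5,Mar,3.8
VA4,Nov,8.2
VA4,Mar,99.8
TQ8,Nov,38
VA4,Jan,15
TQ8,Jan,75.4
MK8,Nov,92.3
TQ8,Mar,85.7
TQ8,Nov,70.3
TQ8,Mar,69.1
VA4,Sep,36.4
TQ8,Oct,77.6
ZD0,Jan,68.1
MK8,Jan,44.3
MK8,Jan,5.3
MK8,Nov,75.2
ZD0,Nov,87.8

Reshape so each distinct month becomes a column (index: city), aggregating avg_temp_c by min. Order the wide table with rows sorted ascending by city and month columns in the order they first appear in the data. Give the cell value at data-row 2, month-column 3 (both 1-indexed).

With rows sorted ascending by city, row 2 is city=MT5. month columns in first-appearance order: Jan, Nov, Sep, Oct, Mar; column 3 is Sep.
Long rows with city=MT5, month=Sep: min(59.4, 83.8) = 59.4.

59.4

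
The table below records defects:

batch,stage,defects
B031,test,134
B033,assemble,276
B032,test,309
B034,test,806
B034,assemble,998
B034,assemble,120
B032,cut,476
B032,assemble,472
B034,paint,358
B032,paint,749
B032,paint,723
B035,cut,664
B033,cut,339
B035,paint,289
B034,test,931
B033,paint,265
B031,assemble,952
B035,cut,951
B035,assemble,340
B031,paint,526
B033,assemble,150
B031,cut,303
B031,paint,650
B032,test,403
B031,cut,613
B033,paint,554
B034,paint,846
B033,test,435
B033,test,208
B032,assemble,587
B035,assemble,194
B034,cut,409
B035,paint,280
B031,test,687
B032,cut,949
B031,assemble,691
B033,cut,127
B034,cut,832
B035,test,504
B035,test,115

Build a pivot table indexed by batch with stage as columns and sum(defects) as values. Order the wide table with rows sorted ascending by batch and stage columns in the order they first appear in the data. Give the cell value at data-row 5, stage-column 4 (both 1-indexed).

569

With rows sorted ascending by batch, row 5 is batch=B035. stage columns in first-appearance order: test, assemble, cut, paint; column 4 is paint.
Long rows with batch=B035, stage=paint: 289 + 280 = 569.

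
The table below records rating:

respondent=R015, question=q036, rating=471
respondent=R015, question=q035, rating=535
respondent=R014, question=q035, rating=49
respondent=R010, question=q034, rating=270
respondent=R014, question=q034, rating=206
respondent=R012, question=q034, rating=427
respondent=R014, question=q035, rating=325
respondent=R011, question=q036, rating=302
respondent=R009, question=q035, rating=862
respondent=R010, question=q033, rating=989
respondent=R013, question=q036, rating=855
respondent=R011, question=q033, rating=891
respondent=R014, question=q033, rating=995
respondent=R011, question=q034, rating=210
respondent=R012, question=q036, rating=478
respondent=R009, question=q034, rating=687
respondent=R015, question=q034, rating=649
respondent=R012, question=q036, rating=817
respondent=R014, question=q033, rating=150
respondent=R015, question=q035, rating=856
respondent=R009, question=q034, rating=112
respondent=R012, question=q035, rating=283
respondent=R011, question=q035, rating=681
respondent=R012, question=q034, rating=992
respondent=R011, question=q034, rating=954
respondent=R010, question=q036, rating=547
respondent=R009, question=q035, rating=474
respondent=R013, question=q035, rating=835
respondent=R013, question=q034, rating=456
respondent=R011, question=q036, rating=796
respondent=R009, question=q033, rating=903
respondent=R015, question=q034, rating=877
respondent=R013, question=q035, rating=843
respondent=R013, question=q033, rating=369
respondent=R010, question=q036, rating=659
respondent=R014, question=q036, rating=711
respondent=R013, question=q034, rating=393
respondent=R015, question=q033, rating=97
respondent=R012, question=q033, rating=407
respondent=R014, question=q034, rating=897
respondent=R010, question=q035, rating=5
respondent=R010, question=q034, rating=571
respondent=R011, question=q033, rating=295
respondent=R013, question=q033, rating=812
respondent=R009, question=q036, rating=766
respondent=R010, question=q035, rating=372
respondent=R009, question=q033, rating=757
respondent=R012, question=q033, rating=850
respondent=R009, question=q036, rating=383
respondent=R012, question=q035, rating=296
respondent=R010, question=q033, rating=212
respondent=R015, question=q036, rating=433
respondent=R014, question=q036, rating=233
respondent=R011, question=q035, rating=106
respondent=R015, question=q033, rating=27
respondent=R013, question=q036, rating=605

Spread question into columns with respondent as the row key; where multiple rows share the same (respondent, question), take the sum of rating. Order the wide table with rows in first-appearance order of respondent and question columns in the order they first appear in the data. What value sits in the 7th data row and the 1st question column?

1460

With rows in first-appearance order of respondent, row 7 is respondent=R013. question columns in first-appearance order: q036, q035, q034, q033; column 1 is q036.
Long rows with respondent=R013, question=q036: 855 + 605 = 1460.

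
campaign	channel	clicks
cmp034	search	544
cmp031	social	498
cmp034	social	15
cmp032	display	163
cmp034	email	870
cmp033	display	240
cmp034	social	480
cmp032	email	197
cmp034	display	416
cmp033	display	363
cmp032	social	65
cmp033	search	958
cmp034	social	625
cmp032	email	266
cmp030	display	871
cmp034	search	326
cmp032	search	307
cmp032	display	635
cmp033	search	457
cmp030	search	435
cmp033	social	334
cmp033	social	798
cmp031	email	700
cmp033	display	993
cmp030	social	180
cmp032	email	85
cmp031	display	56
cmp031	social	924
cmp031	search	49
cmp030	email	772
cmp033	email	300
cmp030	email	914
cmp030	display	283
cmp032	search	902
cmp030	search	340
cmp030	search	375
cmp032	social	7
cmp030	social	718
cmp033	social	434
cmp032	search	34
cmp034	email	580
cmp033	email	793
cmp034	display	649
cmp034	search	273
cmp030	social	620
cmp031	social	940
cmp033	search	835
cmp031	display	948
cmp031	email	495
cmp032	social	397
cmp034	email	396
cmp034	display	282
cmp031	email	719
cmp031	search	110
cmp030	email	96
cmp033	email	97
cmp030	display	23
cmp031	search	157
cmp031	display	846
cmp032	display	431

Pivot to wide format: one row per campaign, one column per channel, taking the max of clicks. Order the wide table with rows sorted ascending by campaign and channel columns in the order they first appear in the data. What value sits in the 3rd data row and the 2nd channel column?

397

With rows sorted ascending by campaign, row 3 is campaign=cmp032. channel columns in first-appearance order: search, social, display, email; column 2 is social.
Long rows with campaign=cmp032, channel=social: max(65, 7, 397) = 397.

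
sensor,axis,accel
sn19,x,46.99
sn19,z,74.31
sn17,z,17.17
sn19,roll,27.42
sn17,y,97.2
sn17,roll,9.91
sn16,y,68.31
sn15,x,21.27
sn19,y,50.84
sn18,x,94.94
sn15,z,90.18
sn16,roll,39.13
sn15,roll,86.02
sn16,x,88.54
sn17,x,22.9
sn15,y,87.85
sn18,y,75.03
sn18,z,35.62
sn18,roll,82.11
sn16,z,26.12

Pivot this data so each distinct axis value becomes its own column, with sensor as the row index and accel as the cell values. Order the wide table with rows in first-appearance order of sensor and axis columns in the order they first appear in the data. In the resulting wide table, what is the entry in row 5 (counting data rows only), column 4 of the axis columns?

With rows in first-appearance order of sensor, row 5 is sensor=sn18. axis columns in first-appearance order: x, z, roll, y; column 4 is y.
Long rows with sensor=sn18, axis=y: accel = 75.03.

75.03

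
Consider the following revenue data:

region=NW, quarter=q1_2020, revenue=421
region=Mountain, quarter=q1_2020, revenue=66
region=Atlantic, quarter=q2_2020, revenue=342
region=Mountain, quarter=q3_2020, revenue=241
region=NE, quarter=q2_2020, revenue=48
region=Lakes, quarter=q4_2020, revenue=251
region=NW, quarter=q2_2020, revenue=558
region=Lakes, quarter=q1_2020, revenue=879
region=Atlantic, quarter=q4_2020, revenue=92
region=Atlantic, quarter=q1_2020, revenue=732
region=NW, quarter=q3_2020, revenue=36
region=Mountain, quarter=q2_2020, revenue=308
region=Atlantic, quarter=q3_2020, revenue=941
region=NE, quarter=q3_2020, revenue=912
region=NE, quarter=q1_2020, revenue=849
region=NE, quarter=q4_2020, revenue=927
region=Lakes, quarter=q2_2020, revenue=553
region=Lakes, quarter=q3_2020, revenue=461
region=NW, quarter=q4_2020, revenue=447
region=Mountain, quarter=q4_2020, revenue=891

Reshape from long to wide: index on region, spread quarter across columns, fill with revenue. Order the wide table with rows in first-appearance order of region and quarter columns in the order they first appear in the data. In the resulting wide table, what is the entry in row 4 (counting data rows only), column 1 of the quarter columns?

With rows in first-appearance order of region, row 4 is region=NE. quarter columns in first-appearance order: q1_2020, q2_2020, q3_2020, q4_2020; column 1 is q1_2020.
Long rows with region=NE, quarter=q1_2020: revenue = 849.

849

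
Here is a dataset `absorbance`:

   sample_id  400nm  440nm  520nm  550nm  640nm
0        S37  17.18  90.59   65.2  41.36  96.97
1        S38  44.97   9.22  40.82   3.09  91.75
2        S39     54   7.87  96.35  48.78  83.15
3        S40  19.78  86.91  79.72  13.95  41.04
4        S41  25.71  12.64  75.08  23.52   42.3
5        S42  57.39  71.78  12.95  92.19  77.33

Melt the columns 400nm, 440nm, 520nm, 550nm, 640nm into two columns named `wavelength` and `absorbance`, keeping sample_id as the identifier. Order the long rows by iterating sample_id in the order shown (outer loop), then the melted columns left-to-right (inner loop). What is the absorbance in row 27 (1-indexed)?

30 rows total (6 × 5). Row 27: index ⌊(27-1)/5⌋ = 5 into sample_id → S42; (27-1) mod 5 = 1 into the melted columns → 440nm.
So row 27 is (S42, 440nm, 71.78); absorbance = 71.78.

71.78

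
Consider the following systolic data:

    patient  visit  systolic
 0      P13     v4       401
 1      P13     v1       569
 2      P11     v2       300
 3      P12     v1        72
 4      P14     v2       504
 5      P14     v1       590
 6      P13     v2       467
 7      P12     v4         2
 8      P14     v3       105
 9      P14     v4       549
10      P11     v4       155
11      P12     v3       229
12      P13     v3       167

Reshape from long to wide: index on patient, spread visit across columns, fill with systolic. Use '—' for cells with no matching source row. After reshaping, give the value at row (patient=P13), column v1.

The long row with patient=P13, visit=v1 has systolic=569.

569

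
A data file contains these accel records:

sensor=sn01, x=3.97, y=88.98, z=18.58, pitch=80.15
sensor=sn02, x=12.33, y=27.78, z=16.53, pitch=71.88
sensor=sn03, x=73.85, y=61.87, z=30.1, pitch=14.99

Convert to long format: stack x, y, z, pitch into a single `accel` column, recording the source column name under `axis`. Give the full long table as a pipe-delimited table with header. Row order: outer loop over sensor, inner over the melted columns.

| sensor | axis | accel |
| sn01 | x | 3.97 |
| sn01 | y | 88.98 |
| sn01 | z | 18.58 |
| sn01 | pitch | 80.15 |
| sn02 | x | 12.33 |
| sn02 | y | 27.78 |
| sn02 | z | 16.53 |
| sn02 | pitch | 71.88 |
| sn03 | x | 73.85 |
| sn03 | y | 61.87 |
| sn03 | z | 30.1 |
| sn03 | pitch | 14.99 |

Each (sensor, column) pair becomes one row: 3 × 4 = 12 rows.
For example, (sn01, x) → accel=3.97.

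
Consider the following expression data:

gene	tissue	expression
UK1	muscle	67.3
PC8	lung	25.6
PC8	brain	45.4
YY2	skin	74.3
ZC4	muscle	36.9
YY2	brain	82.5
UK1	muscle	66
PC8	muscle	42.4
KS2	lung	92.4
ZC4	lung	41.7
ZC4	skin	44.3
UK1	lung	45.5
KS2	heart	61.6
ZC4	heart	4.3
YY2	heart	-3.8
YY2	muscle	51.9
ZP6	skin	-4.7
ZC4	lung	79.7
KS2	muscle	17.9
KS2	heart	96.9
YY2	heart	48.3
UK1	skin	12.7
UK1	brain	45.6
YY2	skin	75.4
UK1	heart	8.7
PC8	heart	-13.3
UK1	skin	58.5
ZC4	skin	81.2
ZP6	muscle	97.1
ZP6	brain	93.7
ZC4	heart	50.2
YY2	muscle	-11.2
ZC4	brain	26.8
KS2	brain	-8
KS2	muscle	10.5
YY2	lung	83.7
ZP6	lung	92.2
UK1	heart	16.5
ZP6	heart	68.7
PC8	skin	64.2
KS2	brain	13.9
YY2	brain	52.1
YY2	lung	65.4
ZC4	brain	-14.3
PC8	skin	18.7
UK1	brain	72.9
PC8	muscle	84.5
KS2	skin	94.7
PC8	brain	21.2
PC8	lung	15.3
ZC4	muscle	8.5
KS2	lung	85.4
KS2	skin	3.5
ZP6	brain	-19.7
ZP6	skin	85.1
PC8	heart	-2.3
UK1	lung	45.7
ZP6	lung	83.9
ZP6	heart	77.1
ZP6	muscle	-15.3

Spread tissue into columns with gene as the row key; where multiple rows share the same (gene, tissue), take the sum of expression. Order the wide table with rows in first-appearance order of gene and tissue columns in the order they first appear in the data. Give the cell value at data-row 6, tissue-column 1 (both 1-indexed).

81.8

With rows in first-appearance order of gene, row 6 is gene=ZP6. tissue columns in first-appearance order: muscle, lung, brain, skin, heart; column 1 is muscle.
Long rows with gene=ZP6, tissue=muscle: 97.1 + -15.3 = 81.8.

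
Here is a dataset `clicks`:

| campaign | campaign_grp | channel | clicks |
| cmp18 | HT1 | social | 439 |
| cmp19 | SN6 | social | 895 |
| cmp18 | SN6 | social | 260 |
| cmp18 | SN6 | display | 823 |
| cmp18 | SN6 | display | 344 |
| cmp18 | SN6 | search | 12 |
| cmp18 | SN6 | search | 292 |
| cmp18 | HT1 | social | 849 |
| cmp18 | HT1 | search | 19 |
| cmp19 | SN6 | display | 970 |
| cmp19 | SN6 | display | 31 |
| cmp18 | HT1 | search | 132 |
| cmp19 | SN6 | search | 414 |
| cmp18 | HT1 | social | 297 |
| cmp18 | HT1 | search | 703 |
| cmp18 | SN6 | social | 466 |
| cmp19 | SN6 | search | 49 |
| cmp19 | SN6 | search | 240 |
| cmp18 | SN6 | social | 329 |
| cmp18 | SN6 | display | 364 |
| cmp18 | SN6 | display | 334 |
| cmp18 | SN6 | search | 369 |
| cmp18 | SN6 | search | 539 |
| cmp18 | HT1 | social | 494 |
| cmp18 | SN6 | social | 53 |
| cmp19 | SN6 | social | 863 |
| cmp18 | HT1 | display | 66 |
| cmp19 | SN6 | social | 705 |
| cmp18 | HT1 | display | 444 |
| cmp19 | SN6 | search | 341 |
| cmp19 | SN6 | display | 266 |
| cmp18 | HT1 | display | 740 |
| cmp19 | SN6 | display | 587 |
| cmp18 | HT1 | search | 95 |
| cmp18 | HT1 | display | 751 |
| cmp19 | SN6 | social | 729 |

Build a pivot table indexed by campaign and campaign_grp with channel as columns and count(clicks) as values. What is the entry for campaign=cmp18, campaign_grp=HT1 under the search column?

4

Rows with campaign=cmp18, campaign_grp=HT1 and channel=search: clicks values are 19, 132, 703, 95.
4 rows match — count = 4.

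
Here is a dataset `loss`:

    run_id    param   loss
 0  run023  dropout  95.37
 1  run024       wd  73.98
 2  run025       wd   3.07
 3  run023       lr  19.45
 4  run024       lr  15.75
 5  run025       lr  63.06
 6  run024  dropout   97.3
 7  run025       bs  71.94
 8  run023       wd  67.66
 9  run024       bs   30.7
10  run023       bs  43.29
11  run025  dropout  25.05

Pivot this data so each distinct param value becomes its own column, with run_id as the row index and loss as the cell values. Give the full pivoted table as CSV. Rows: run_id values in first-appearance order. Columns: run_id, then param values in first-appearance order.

Columns: run_id plus the 4 distinct param values (dropout, wd, lr, bs).
For example, row run023 column dropout takes loss=95.37 from the long row (run023, dropout).

run_id,dropout,wd,lr,bs
run023,95.37,67.66,19.45,43.29
run024,97.3,73.98,15.75,30.7
run025,25.05,3.07,63.06,71.94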